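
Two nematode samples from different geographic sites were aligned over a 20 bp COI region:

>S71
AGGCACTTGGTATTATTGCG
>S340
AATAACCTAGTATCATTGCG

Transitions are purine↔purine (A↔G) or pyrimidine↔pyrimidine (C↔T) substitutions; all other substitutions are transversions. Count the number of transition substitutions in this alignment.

4

Mismatches occur at site 2 (G→A, transition), site 3 (G→T, transversion), site 4 (C→A, transversion), site 7 (T→C, transition), site 9 (G→A, transition), site 14 (T→C, transition).
Of the 6 differences, 4 transitions and 2 transversions, so the answer is 4.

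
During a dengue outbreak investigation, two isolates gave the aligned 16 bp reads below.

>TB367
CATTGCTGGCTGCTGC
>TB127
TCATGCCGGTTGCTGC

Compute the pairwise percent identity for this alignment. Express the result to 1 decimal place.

68.8%

Mismatches occur at site 1 (C/T), site 2 (A/C), site 3 (T/A), site 7 (T/C), site 10 (C/T).
11 of the 16 sites match, so the percent identity is 11/16 × 100 = 68.8%.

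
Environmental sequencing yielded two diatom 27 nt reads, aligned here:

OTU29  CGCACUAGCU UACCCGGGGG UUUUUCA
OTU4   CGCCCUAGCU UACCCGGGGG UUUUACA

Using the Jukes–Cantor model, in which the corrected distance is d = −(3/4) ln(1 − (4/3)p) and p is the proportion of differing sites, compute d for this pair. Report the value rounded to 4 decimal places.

Differing sites — 4:A/C; 25:U/A.
p = 2/27 = 0.074074.
d = −0.75 · ln(1 − (4/3)·0.074074) = −0.75 · ln(0.901235) = −0.75 · (-0.103989) = 0.0780.

0.0780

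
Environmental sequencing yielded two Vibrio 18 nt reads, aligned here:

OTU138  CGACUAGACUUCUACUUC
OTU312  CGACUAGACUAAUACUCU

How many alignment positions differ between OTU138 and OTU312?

Differing sites — 11:U/A; 12:C/A; 17:U/C; 18:C/U.
That gives 4 mismatches out of 18 aligned sites, so the Hamming distance is 4.

4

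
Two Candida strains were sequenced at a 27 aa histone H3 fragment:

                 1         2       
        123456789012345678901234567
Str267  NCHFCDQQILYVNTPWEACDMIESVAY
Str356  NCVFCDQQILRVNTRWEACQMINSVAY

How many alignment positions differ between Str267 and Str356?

5

Differing sites — 3:H/V; 11:Y/R; 15:P/R; 20:D/Q; 23:E/N.
That gives 5 mismatches out of 27 aligned sites, so the Hamming distance is 5.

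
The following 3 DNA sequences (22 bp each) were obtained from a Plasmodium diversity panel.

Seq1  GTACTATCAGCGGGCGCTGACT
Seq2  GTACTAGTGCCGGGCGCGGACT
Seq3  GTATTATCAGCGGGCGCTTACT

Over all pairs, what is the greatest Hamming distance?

7

Pairwise Hamming distances:
  Seq1 vs Seq2: 5
  Seq1 vs Seq3: 2
  Seq2 vs Seq3: 7
The largest is 7, between Seq2 and Seq3.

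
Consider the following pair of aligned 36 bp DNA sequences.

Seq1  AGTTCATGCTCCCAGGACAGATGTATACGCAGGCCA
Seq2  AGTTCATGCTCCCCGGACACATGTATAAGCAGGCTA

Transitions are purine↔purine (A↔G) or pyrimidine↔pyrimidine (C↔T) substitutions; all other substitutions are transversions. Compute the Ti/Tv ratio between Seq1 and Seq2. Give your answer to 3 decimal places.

Mismatches occur at site 14 (A/C, transversion), site 20 (G/C, transversion), site 28 (C/A, transversion), site 35 (C/T, transition).
Of the 4 differences, 1 transition and 3 transversions, so Ti/Tv = 1/3 = 0.333.

0.333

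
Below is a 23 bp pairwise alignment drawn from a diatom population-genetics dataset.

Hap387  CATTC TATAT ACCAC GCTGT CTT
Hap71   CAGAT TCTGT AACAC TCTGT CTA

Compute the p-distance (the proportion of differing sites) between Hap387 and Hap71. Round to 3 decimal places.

0.348

Mismatches occur at site 3 (T/G), site 4 (T/A), site 5 (C/T), site 7 (A/C), site 9 (A/G), site 12 (C/A), site 16 (G/T), site 23 (T/A).
There are 8 differences over 23 sites, so p = 8/23 = 0.348.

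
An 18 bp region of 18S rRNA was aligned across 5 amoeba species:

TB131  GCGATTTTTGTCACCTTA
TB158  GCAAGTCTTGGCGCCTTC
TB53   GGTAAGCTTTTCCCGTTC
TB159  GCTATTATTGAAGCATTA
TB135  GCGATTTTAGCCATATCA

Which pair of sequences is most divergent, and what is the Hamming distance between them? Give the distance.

Pairwise Hamming distances:
  TB131 vs TB158: 6
  TB131 vs TB53: 9
  TB131 vs TB159: 6
  TB131 vs TB135: 5
  TB158 vs TB53: 8
  TB158 vs TB159: 7
  TB158 vs TB135: 10
  TB53 vs TB159: 10
  TB53 vs TB135: 13
  TB159 vs TB135: 8
The largest is 13, between TB53 and TB135.

13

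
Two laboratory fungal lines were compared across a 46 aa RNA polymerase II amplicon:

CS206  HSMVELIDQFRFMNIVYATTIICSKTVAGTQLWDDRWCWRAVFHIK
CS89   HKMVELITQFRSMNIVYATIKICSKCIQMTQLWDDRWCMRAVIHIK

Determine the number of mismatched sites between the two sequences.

11

Mismatches occur at site 2 (S→K), site 8 (D→T), site 12 (F→S), site 20 (T→I), site 21 (I→K), site 26 (T→C), site 27 (V→I), site 28 (A→Q), site 29 (G→M), site 39 (W→M), site 43 (F→I).
That gives 11 mismatches out of 46 aligned sites, so the Hamming distance is 11.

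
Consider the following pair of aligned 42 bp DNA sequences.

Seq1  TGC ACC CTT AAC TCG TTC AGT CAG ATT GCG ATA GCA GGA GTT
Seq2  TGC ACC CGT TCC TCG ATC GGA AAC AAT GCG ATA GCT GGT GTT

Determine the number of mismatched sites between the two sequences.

11

Differing sites — 8:T/G; 10:A/T; 11:A/C; 16:T/A; 19:A/G; 21:T/A; 22:C/A; 24:G/C; 26:T/A; 36:A/T; 39:A/T.
That gives 11 mismatches out of 42 aligned sites, so the Hamming distance is 11.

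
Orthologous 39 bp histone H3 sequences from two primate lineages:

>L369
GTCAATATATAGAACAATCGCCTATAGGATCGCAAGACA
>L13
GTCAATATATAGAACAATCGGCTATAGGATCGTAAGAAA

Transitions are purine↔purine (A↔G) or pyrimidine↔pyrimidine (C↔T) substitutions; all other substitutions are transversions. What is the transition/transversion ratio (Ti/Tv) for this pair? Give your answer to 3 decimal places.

Mismatches occur at site 21 (C/G, transversion), site 33 (C/T, transition), site 38 (C/A, transversion).
Of the 3 differences, 1 transition and 2 transversions, so Ti/Tv = 1/2 = 0.500.

0.500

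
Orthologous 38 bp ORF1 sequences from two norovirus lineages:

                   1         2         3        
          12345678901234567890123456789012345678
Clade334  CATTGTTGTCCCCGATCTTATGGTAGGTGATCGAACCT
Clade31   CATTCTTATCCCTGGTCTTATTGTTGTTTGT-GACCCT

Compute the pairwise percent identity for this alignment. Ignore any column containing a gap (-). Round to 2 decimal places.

Excluding the 1 gap column leaves 37 comparable sites.
Mismatches occur at site 5 (G→C), site 8 (G→A), site 13 (C→T), site 15 (A→G), site 22 (G→T), site 25 (A→T), site 27 (G→T), site 29 (G→T), site 30 (A→G), site 35 (A→C).
27 of the 37 comparable sites match, so the percent identity is 27/37 × 100 = 72.97%.

72.97%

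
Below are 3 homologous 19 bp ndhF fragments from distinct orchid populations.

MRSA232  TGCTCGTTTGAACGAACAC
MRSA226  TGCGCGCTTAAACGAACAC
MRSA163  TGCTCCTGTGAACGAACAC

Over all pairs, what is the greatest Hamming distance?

5

Pairwise Hamming distances:
  MRSA232 vs MRSA226: 3
  MRSA232 vs MRSA163: 2
  MRSA226 vs MRSA163: 5
The largest is 5, between MRSA226 and MRSA163.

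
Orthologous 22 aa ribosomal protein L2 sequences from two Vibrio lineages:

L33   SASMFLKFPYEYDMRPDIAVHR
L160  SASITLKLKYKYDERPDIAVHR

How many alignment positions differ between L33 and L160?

6

Differing sites — 4:M/I; 5:F/T; 8:F/L; 9:P/K; 11:E/K; 14:M/E.
That gives 6 mismatches out of 22 aligned sites, so the Hamming distance is 6.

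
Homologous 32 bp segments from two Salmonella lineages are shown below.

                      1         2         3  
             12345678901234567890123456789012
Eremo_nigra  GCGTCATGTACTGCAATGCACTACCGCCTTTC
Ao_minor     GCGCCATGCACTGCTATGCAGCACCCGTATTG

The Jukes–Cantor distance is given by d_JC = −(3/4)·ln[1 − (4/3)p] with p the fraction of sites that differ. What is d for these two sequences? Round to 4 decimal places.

Mismatches occur at site 4 (T↔C), site 9 (T↔C), site 15 (A↔T), site 21 (C↔G), site 22 (T↔C), site 26 (G↔C), site 27 (C↔G), site 28 (C↔T), site 29 (T↔A), site 32 (C↔G).
p = 10/32 = 0.312500.
d = −0.75 · ln(1 − (4/3)·0.312500) = −0.75 · ln(0.583333) = −0.75 · (-0.538997) = 0.4042.

0.4042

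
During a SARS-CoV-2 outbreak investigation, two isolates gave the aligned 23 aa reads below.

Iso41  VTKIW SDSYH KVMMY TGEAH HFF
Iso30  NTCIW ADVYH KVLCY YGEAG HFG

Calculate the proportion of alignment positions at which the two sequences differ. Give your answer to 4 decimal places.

The sequences differ at positions 1 (V/N), 3 (K/C), 6 (S/A), 8 (S/V), 13 (M/L), 14 (M/C), 16 (T/Y), 20 (H/G), 23 (F/G).
There are 9 differences over 23 sites, so p = 9/23 = 0.3913.

0.3913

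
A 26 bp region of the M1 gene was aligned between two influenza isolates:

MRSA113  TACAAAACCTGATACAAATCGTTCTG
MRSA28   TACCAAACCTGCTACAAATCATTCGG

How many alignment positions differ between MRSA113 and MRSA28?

Differing sites — 4:A/C; 12:A/C; 21:G/A; 25:T/G.
That gives 4 mismatches out of 26 aligned sites, so the Hamming distance is 4.

4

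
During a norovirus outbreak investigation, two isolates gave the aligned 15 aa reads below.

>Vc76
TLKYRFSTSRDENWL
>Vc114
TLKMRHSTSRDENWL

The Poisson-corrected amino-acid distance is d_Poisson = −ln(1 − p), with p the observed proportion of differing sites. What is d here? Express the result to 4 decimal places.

The sequences differ at positions 4 (Y/M), 6 (F/H).
p = 2/15 = 0.133333.
d = −ln(1 − 0.133333) = −ln(0.866667) = 0.1431.

0.1431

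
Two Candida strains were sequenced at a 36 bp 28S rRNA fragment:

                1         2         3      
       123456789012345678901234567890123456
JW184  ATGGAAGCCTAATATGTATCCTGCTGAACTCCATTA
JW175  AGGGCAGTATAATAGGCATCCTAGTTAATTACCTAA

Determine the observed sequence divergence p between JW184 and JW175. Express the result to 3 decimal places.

The sequences differ at positions 2 (T/G), 5 (A/C), 8 (C/T), 9 (C/A), 15 (T/G), 17 (T/C), 23 (G/A), 24 (C/G), 26 (G/T), 29 (C/T), 31 (C/A), 33 (A/C), 35 (T/A).
There are 13 differences over 36 sites, so p = 13/36 = 0.361.

0.361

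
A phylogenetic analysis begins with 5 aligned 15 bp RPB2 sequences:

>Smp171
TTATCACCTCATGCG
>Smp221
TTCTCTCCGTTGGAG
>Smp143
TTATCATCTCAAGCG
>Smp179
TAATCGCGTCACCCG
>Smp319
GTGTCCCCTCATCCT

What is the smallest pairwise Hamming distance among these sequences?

2

Pairwise Hamming distances:
  Smp171 vs Smp221: 7
  Smp171 vs Smp143: 2
  Smp171 vs Smp179: 5
  Smp171 vs Smp319: 5
  Smp221 vs Smp143: 8
  Smp221 vs Smp179: 10
  Smp221 vs Smp319: 10
  Smp143 vs Smp179: 6
  Smp143 vs Smp319: 7
  Smp179 vs Smp319: 7
The smallest is 2, between Smp171 and Smp143.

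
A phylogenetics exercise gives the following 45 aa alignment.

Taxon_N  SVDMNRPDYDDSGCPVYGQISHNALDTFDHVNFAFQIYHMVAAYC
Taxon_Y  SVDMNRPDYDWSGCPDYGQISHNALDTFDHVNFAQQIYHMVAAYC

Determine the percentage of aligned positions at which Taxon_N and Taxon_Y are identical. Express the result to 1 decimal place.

93.3%

The sequences differ at positions 11 (D/W), 16 (V/D), 35 (F/Q).
42 of the 45 sites match, so the percent identity is 42/45 × 100 = 93.3%.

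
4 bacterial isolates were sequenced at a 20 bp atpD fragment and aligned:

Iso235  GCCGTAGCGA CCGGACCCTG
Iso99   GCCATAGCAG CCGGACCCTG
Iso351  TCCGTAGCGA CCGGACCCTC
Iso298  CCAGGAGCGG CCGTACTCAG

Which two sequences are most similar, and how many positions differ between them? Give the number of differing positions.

2

Pairwise Hamming distances:
  Iso235 vs Iso99: 3
  Iso235 vs Iso351: 2
  Iso235 vs Iso298: 7
  Iso99 vs Iso351: 5
  Iso99 vs Iso298: 8
  Iso351 vs Iso298: 8
The smallest is 2, between Iso235 and Iso351.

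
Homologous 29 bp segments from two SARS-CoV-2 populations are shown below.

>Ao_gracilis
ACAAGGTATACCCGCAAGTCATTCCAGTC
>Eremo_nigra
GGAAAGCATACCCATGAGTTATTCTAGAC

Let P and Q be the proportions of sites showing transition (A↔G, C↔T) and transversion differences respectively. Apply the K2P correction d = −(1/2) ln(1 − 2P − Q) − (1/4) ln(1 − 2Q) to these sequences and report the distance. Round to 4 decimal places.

Differing sites — 1:A/G (Ti); 2:C/G (Tv); 5:G/A (Ti); 7:T/C (Ti); 14:G/A (Ti); 15:C/T (Ti); 16:A/G (Ti); 20:C/T (Ti); 25:C/T (Ti); 28:T/A (Tv).
Of the 10 differences, 8 transitions and 2 transversions over 29 sites: P = 8/29 = 0.275862, Q = 2/29 = 0.068966.
d = −0.5·ln(0.379310) − 0.25·ln(0.862068) = −0.5·(-0.969401) − 0.25·(-0.148421) = 0.5218.

0.5218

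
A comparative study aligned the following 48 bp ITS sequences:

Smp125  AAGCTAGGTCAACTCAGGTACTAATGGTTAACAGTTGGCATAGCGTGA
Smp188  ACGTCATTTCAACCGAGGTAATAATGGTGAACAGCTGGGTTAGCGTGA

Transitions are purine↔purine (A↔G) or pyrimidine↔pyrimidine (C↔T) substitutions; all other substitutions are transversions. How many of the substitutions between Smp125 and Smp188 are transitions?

4

The sequences differ at positions 2 (A/C, transversion), 4 (C/T, transition), 5 (T/C, transition), 7 (G/T, transversion), 8 (G/T, transversion), 14 (T/C, transition), 15 (C/G, transversion), 21 (C/A, transversion), 29 (T/G, transversion), 35 (T/C, transition), 39 (C/G, transversion), 40 (A/T, transversion).
Of the 12 differences, 4 transitions and 8 transversions, so the answer is 4.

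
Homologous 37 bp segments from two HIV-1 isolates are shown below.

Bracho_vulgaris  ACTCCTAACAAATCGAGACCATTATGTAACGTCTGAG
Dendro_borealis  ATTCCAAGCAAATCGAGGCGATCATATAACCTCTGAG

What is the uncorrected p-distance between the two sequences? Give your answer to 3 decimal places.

0.216

Mismatches occur at site 2 (C→T), site 6 (T→A), site 8 (A→G), site 18 (A→G), site 20 (C→G), site 23 (T→C), site 26 (G→A), site 31 (G→C).
There are 8 differences over 37 sites, so p = 8/37 = 0.216.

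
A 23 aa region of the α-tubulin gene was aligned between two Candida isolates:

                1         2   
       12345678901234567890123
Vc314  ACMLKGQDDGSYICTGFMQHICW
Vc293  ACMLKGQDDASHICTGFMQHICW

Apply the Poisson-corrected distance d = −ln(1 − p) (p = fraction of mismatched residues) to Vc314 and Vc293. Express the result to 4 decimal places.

0.0910

Mismatches occur at site 10 (G→A), site 12 (Y→H).
p = 2/23 = 0.086957.
d = −ln(1 − 0.086957) = −ln(0.913043) = 0.0910.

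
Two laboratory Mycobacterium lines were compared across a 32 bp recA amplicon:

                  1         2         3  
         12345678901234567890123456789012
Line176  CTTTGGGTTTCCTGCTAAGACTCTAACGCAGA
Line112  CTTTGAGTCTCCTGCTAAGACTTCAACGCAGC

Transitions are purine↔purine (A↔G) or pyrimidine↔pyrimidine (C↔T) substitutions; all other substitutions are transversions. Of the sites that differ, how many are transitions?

4

Mismatches occur at site 6 (G↔A, transition), site 9 (T↔C, transition), site 23 (C↔T, transition), site 24 (T↔C, transition), site 32 (A↔C, transversion).
Of the 5 differences, 4 transitions and 1 transversion, so the answer is 4.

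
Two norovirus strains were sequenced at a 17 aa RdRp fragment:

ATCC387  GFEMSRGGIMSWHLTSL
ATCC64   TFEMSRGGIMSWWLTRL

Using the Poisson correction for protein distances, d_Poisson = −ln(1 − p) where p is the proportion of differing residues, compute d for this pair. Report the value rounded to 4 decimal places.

Differing sites — 1:G/T; 13:H/W; 16:S/R.
p = 3/17 = 0.176471.
d = −ln(1 − 0.176471) = −ln(0.823529) = 0.1942.

0.1942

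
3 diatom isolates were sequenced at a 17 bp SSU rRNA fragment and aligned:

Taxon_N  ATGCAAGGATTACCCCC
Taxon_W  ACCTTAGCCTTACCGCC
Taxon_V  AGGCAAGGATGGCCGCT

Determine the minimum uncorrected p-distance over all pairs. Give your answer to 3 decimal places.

0.294

Pairwise Hamming distances:
  Taxon_N vs Taxon_W: 7
  Taxon_N vs Taxon_V: 5
  Taxon_W vs Taxon_V: 9
The smallest is 5 mismatches, between Taxon_N and Taxon_V; p = 5/17 = 0.294.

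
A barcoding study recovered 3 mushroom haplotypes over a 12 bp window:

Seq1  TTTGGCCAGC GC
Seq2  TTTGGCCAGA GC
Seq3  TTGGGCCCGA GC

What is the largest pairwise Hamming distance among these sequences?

3

Pairwise Hamming distances:
  Seq1 vs Seq2: 1
  Seq1 vs Seq3: 3
  Seq2 vs Seq3: 2
The largest is 3, between Seq1 and Seq3.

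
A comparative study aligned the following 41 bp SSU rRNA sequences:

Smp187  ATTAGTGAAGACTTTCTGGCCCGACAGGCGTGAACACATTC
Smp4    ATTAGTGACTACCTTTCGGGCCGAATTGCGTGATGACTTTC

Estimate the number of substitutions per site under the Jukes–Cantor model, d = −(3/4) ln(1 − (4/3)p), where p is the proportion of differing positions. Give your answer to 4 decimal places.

The sequences differ at positions 9 (A/C), 10 (G/T), 13 (T/C), 16 (C/T), 17 (T/C), 20 (C/G), 25 (C/A), 26 (A/T), 27 (G/T), 34 (A/T), 35 (C/G), 38 (A/T).
p = 12/41 = 0.292683.
d = −0.75 · ln(1 − (4/3)·0.292683) = −0.75 · ln(0.609756) = −0.75 · (-0.494696) = 0.3710.

0.3710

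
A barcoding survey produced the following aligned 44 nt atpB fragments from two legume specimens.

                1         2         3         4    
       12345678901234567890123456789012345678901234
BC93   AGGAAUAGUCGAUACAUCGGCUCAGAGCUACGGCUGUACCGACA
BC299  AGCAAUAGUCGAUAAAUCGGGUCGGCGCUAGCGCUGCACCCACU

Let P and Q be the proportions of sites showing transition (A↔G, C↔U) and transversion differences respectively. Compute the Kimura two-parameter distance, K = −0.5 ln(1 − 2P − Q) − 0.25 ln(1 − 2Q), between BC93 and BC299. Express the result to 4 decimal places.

The sequences differ at positions 3 (G/C, transversion), 15 (C/A, transversion), 21 (C/G, transversion), 24 (A/G, transition), 26 (A/C, transversion), 31 (C/G, transversion), 32 (G/C, transversion), 37 (U/C, transition), 41 (G/C, transversion), 44 (A/U, transversion).
Of the 10 differences, 2 transitions and 8 transversions over 44 sites: P = 2/44 = 0.045455, Q = 8/44 = 0.181818.
d = −0.5·ln(0.727272) − 0.25·ln(0.636364) = −0.5·(-0.318455) − 0.25·(-0.451985) = 0.2722.

0.2722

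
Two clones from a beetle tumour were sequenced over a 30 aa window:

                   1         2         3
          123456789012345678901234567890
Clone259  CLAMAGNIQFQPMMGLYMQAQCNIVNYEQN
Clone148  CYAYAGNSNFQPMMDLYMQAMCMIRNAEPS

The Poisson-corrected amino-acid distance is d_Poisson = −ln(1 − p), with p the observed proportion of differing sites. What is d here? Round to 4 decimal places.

0.4568

Mismatches occur at site 2 (L↔Y), site 4 (M↔Y), site 8 (I↔S), site 9 (Q↔N), site 15 (G↔D), site 21 (Q↔M), site 23 (N↔M), site 25 (V↔R), site 27 (Y↔A), site 29 (Q↔P), site 30 (N↔S).
p = 11/30 = 0.366667.
d = −ln(1 − 0.366667) = −ln(0.633333) = 0.4568.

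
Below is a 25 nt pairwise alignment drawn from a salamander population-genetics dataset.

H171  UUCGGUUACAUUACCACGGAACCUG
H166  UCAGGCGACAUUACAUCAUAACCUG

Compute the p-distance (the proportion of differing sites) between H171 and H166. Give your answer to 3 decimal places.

0.320

Differing sites — 2:U/C; 3:C/A; 6:U/C; 7:U/G; 15:C/A; 16:A/U; 18:G/A; 19:G/U.
There are 8 differences over 25 sites, so p = 8/25 = 0.320.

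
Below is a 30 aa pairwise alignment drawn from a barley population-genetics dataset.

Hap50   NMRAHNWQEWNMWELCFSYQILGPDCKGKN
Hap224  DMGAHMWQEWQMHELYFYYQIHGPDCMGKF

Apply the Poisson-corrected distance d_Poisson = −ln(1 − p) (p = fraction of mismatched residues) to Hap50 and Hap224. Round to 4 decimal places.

Differing sites — 1:N/D; 3:R/G; 6:N/M; 11:N/Q; 13:W/H; 16:C/Y; 18:S/Y; 22:L/H; 27:K/M; 30:N/F.
p = 10/30 = 0.333333.
d = −ln(1 − 0.333333) = −ln(0.666667) = 0.4055.

0.4055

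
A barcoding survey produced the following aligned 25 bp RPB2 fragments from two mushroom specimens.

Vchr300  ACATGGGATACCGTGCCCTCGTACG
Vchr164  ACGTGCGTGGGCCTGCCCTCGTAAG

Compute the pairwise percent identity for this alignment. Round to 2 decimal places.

68.00%

The sequences differ at positions 3 (A/G), 6 (G/C), 8 (A/T), 9 (T/G), 10 (A/G), 11 (C/G), 13 (G/C), 24 (C/A).
17 of the 25 sites match, so the percent identity is 17/25 × 100 = 68.00%.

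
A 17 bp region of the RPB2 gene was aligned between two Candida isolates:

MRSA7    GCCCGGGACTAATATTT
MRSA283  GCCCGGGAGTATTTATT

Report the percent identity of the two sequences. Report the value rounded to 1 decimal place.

76.5%

The sequences differ at positions 9 (C/G), 12 (A/T), 14 (A/T), 15 (T/A).
13 of the 17 sites match, so the percent identity is 13/17 × 100 = 76.5%.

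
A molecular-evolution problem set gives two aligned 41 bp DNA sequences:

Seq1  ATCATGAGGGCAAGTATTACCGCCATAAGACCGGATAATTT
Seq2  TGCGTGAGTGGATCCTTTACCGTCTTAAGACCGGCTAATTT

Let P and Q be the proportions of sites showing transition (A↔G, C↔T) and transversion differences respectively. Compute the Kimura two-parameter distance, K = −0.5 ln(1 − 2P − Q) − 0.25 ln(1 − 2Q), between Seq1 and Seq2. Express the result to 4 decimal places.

0.3723

Mismatches occur at site 1 (A↔T, transversion), site 2 (T↔G, transversion), site 4 (A↔G, transition), site 9 (G↔T, transversion), site 11 (C↔G, transversion), site 13 (A↔T, transversion), site 14 (G↔C, transversion), site 15 (T↔C, transition), site 16 (A↔T, transversion), site 23 (C↔T, transition), site 25 (A↔T, transversion), site 35 (A↔C, transversion).
Of the 12 differences, 3 transitions and 9 transversions over 41 sites: P = 3/41 = 0.073171, Q = 9/41 = 0.219512.
d = −0.5·ln(0.634146) − 0.25·ln(0.560976) = −0.5·(-0.455476) − 0.25·(-0.578077) = 0.3723.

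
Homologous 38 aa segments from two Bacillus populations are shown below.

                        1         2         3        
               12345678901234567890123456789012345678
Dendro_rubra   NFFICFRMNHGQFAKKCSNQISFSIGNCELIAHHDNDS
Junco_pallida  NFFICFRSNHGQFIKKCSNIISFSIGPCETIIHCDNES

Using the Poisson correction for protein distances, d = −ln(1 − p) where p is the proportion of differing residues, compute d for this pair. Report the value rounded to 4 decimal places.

0.2364

The sequences differ at positions 8 (M/S), 14 (A/I), 20 (Q/I), 27 (N/P), 30 (L/T), 32 (A/I), 34 (H/C), 37 (D/E).
p = 8/38 = 0.210526.
d = −ln(1 − 0.210526) = −ln(0.789474) = 0.2364.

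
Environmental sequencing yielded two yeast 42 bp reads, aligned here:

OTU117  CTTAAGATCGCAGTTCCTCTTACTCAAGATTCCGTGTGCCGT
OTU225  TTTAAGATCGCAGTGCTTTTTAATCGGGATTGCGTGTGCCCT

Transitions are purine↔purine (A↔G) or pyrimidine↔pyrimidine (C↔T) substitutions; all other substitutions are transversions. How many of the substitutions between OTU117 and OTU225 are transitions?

5

The sequences differ at positions 1 (C/T, transition), 15 (T/G, transversion), 17 (C/T, transition), 19 (C/T, transition), 23 (C/A, transversion), 26 (A/G, transition), 27 (A/G, transition), 32 (C/G, transversion), 41 (G/C, transversion).
Of the 9 differences, 5 transitions and 4 transversions, so the answer is 5.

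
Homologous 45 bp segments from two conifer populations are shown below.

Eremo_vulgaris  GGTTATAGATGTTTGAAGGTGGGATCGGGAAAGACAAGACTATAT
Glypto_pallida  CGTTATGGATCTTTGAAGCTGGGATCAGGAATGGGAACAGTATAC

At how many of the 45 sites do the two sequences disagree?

11

The sequences differ at positions 1 (G/C), 7 (A/G), 11 (G/C), 19 (G/C), 27 (G/A), 32 (A/T), 34 (A/G), 35 (C/G), 38 (G/C), 40 (C/G), 45 (T/C).
That gives 11 mismatches out of 45 aligned sites, so the Hamming distance is 11.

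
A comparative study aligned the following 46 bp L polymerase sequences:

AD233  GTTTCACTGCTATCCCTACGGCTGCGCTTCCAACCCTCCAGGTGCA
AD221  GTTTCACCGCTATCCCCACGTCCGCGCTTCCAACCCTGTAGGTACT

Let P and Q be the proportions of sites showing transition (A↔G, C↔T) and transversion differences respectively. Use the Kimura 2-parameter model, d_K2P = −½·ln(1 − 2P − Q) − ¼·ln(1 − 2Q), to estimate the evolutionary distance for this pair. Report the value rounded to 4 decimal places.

The sequences differ at positions 8 (T/C, transition), 17 (T/C, transition), 21 (G/T, transversion), 23 (T/C, transition), 38 (C/G, transversion), 39 (C/T, transition), 44 (G/A, transition), 46 (A/T, transversion).
Of the 8 differences, 5 transitions and 3 transversions over 46 sites: P = 5/46 = 0.108696, Q = 3/46 = 0.065217.
d = −0.5·ln(0.717391) − 0.25·ln(0.869566) = −0.5·(-0.332134) − 0.25·(-0.139761) = 0.2010.

0.2010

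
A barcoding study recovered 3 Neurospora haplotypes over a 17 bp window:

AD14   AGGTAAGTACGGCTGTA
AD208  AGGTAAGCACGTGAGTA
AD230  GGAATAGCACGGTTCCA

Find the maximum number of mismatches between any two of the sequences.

Pairwise Hamming distances:
  AD14 vs AD208: 4
  AD14 vs AD230: 8
  AD208 vs AD230: 9
The largest is 9, between AD208 and AD230.

9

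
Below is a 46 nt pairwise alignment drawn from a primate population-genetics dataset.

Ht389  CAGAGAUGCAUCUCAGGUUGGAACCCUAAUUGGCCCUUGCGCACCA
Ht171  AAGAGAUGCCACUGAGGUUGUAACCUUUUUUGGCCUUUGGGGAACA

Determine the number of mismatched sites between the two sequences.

12

Differing sites — 1:C/A; 10:A/C; 11:U/A; 14:C/G; 21:G/U; 26:C/U; 28:A/U; 29:A/U; 36:C/U; 40:C/G; 42:C/G; 44:C/A.
That gives 12 mismatches out of 46 aligned sites, so the Hamming distance is 12.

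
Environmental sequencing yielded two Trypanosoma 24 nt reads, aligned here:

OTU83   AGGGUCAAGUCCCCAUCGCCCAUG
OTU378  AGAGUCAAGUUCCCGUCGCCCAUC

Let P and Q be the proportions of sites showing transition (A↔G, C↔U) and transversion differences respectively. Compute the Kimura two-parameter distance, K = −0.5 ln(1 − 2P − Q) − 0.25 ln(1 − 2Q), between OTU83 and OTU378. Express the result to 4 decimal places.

0.1942

Mismatches occur at site 3 (G↔A, transition), site 11 (C↔U, transition), site 15 (A↔G, transition), site 24 (G↔C, transversion).
Of the 4 differences, 3 transitions and 1 transversion over 24 sites: P = 3/24 = 0.125000, Q = 1/24 = 0.041667.
d = −0.5·ln(0.708333) − 0.25·ln(0.916666) = −0.5·(-0.344841) − 0.25·(-0.087012) = 0.1942.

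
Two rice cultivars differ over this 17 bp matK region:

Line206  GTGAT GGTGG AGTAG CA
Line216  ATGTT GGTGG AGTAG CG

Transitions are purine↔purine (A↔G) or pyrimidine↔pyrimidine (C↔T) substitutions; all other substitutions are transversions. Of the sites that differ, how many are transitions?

2

Mismatches occur at site 1 (G/A, transition), site 4 (A/T, transversion), site 17 (A/G, transition).
Of the 3 differences, 2 transitions and 1 transversion, so the answer is 2.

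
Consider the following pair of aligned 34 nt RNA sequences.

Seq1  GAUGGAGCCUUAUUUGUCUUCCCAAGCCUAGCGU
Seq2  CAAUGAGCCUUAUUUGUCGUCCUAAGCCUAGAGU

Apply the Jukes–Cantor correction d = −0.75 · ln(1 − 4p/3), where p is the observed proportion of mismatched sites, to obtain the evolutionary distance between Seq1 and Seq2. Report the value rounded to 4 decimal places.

0.2012

Mismatches occur at site 1 (G/C), site 3 (U/A), site 4 (G/U), site 19 (U/G), site 23 (C/U), site 32 (C/A).
p = 6/34 = 0.176471.
d = −0.75 · ln(1 − (4/3)·0.176471) = −0.75 · ln(0.764705) = −0.75 · (-0.268265) = 0.2012.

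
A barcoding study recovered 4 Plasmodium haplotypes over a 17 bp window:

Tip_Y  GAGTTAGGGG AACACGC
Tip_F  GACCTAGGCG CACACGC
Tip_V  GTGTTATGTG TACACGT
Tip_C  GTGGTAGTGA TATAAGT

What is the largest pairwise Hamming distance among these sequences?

Pairwise Hamming distances:
  Tip_Y vs Tip_F: 4
  Tip_Y vs Tip_V: 5
  Tip_Y vs Tip_C: 8
  Tip_F vs Tip_V: 7
  Tip_F vs Tip_C: 10
  Tip_V vs Tip_C: 7
The largest is 10, between Tip_F and Tip_C.

10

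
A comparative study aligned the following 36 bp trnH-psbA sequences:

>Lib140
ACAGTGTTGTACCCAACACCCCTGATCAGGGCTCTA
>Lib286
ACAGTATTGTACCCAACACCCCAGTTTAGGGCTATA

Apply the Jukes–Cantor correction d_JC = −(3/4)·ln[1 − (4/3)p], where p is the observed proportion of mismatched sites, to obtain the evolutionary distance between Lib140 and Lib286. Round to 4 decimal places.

The sequences differ at positions 6 (G/A), 23 (T/A), 25 (A/T), 27 (C/T), 34 (C/A).
p = 5/36 = 0.138889.
d = −0.75 · ln(1 − (4/3)·0.138889) = −0.75 · ln(0.814815) = −0.75 · (-0.204794) = 0.1536.

0.1536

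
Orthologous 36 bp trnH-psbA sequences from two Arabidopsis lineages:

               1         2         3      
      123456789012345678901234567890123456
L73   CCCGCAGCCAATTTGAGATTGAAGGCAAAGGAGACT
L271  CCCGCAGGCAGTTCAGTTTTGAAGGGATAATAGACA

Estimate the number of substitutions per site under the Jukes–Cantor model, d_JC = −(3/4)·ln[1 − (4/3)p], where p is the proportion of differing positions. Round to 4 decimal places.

Differing sites — 8:C/G; 11:A/G; 14:T/C; 15:G/A; 16:A/G; 17:G/T; 18:A/T; 26:C/G; 28:A/T; 30:G/A; 31:G/T; 36:T/A.
p = 12/36 = 0.333333.
d = −0.75 · ln(1 − (4/3)·0.333333) = −0.75 · ln(0.555556) = −0.75 · (-0.587786) = 0.4408.

0.4408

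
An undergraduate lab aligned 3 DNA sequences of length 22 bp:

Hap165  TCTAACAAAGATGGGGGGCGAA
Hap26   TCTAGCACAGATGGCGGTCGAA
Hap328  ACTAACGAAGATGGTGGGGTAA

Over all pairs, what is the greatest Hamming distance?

Pairwise Hamming distances:
  Hap165 vs Hap26: 4
  Hap165 vs Hap328: 5
  Hap26 vs Hap328: 8
The largest is 8, between Hap26 and Hap328.

8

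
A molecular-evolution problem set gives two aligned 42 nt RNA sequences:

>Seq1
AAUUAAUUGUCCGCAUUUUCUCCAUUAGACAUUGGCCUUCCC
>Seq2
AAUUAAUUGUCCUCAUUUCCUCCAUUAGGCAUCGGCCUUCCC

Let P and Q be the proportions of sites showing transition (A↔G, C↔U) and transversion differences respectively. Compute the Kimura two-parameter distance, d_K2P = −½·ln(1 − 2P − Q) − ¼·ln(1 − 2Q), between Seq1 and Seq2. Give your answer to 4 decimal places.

0.1034

Differing sites — 13:G/U (Tv); 19:U/C (Ti); 29:A/G (Ti); 33:U/C (Ti).
Of the 4 differences, 3 transitions and 1 transversion over 42 sites: P = 3/42 = 0.071429, Q = 1/42 = 0.023810.
d = −0.5·ln(0.833332) − 0.25·ln(0.952380) = −0.5·(-0.182323) − 0.25·(-0.048791) = 0.1034.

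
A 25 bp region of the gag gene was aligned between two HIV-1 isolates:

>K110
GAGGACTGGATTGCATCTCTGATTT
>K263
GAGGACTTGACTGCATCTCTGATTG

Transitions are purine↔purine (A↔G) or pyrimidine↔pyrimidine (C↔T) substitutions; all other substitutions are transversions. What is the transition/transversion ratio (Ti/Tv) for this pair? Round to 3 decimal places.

Mismatches occur at site 8 (G/T, transversion), site 11 (T/C, transition), site 25 (T/G, transversion).
Of the 3 differences, 1 transition and 2 transversions, so Ti/Tv = 1/2 = 0.500.

0.500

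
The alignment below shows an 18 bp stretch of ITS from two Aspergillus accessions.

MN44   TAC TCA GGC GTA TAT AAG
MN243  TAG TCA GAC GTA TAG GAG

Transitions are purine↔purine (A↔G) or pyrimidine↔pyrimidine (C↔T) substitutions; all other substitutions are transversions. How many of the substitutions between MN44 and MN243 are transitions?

Differing sites — 3:C/G (Tv); 8:G/A (Ti); 15:T/G (Tv); 16:A/G (Ti).
Of the 4 differences, 2 transitions and 2 transversions, so the answer is 2.

2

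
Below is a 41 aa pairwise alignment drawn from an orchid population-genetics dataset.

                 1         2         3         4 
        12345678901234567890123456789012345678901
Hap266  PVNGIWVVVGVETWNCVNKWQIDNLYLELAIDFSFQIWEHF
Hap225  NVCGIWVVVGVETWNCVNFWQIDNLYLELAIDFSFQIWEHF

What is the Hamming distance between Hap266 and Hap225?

Differing sites — 1:P/N; 3:N/C; 19:K/F.
That gives 3 mismatches out of 41 aligned sites, so the Hamming distance is 3.

3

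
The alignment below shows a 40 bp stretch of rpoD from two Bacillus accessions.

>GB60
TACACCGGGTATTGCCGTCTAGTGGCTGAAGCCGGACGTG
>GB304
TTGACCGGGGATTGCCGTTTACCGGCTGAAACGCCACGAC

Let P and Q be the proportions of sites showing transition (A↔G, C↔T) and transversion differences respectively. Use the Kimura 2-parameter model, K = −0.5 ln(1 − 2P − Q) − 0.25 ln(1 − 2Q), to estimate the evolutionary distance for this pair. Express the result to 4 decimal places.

The sequences differ at positions 2 (A/T, transversion), 3 (C/G, transversion), 10 (T/G, transversion), 19 (C/T, transition), 22 (G/C, transversion), 23 (T/C, transition), 31 (G/A, transition), 33 (C/G, transversion), 34 (G/C, transversion), 35 (G/C, transversion), 39 (T/A, transversion), 40 (G/C, transversion).
Of the 12 differences, 3 transitions and 9 transversions over 40 sites: P = 3/40 = 0.075000, Q = 9/40 = 0.225000.
d = −0.5·ln(0.625000) − 0.25·ln(0.550000) = −0.5·(-0.470004) − 0.25·(-0.597837) = 0.3845.

0.3845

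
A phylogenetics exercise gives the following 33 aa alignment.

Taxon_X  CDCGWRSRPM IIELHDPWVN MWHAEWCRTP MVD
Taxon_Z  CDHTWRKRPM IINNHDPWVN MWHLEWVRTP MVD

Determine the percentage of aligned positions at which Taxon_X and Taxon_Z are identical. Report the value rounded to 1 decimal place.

Differing sites — 3:C/H; 4:G/T; 7:S/K; 13:E/N; 14:L/N; 24:A/L; 27:C/V.
26 of the 33 sites match, so the percent identity is 26/33 × 100 = 78.8%.

78.8%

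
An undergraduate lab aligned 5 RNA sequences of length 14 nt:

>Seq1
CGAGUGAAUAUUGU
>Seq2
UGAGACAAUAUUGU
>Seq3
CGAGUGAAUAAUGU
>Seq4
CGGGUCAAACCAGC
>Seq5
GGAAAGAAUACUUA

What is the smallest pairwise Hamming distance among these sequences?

Pairwise Hamming distances:
  Seq1 vs Seq2: 3
  Seq1 vs Seq3: 1
  Seq1 vs Seq4: 7
  Seq1 vs Seq5: 6
  Seq2 vs Seq3: 4
  Seq2 vs Seq4: 8
  Seq2 vs Seq5: 6
  Seq3 vs Seq4: 7
  Seq3 vs Seq5: 6
  Seq4 vs Seq5: 10
The smallest is 1, between Seq1 and Seq3.

1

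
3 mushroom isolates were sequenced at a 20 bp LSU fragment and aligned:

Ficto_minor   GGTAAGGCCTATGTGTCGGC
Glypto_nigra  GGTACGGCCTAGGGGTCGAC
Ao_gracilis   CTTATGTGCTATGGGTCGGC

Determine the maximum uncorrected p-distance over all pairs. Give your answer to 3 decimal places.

0.350

Pairwise Hamming distances:
  Ficto_minor vs Glypto_nigra: 4
  Ficto_minor vs Ao_gracilis: 6
  Glypto_nigra vs Ao_gracilis: 7
The largest is 7 mismatches, between Glypto_nigra and Ao_gracilis; p = 7/20 = 0.350.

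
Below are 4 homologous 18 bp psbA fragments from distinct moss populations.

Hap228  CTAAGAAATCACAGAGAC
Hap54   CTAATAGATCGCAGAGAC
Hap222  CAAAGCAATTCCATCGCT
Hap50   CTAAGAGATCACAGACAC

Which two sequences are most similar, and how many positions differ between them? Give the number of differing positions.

2

Pairwise Hamming distances:
  Hap228 vs Hap54: 3
  Hap228 vs Hap222: 8
  Hap228 vs Hap50: 2
  Hap54 vs Hap222: 10
  Hap54 vs Hap50: 3
  Hap222 vs Hap50: 10
The smallest is 2, between Hap228 and Hap50.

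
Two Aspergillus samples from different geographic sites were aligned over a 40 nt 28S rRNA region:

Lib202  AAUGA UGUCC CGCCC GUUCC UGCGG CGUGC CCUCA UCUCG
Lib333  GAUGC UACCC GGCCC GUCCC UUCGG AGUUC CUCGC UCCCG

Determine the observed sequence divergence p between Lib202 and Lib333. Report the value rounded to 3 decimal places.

0.350

Differing sites — 1:A/G; 5:A/C; 7:G/A; 8:U/C; 11:C/G; 18:U/C; 22:G/U; 26:C/A; 29:G/U; 32:C/U; 33:U/C; 34:C/G; 35:A/C; 38:U/C.
There are 14 differences over 40 sites, so p = 14/40 = 0.350.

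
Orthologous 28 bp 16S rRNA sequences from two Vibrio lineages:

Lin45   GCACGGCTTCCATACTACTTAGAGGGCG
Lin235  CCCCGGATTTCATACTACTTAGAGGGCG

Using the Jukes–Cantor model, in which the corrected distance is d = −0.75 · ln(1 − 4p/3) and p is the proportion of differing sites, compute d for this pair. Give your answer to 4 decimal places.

Mismatches occur at site 1 (G/C), site 3 (A/C), site 7 (C/A), site 10 (C/T).
p = 4/28 = 0.142857.
d = −0.75 · ln(1 − (4/3)·0.142857) = −0.75 · ln(0.809524) = −0.75 · (-0.211309) = 0.1585.

0.1585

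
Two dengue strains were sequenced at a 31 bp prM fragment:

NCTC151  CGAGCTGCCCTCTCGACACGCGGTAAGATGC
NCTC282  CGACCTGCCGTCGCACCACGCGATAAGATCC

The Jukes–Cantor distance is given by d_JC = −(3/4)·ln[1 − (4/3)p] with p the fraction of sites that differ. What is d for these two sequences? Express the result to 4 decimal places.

0.2687

Differing sites — 4:G/C; 10:C/G; 13:T/G; 15:G/A; 16:A/C; 23:G/A; 30:G/C.
p = 7/31 = 0.225806.
d = −0.75 · ln(1 − (4/3)·0.225806) = −0.75 · ln(0.698925) = −0.75 · (-0.358212) = 0.2687.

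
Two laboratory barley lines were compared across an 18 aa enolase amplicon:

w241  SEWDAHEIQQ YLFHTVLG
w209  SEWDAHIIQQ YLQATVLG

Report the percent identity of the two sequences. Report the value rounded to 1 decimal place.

The sequences differ at positions 7 (E/I), 13 (F/Q), 14 (H/A).
15 of the 18 sites match, so the percent identity is 15/18 × 100 = 83.3%.

83.3%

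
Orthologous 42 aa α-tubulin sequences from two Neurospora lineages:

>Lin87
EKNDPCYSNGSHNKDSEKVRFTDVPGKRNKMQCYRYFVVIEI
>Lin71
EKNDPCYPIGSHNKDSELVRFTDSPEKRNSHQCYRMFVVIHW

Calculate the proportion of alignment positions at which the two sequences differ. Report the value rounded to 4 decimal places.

0.2381

Differing sites — 8:S/P; 9:N/I; 18:K/L; 24:V/S; 26:G/E; 30:K/S; 31:M/H; 36:Y/M; 41:E/H; 42:I/W.
There are 10 differences over 42 sites, so p = 10/42 = 0.2381.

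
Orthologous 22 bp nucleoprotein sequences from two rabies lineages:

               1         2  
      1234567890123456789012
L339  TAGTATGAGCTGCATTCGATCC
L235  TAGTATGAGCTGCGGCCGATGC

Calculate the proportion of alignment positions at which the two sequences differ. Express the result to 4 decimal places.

Mismatches occur at site 14 (A/G), site 15 (T/G), site 16 (T/C), site 21 (C/G).
There are 4 differences over 22 sites, so p = 4/22 = 0.1818.

0.1818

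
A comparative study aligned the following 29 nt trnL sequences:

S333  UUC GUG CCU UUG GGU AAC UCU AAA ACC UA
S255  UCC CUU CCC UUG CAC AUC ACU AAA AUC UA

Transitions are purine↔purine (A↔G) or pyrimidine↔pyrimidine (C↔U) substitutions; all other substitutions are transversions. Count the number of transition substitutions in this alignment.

5

Mismatches occur at site 2 (U↔C, transition), site 4 (G↔C, transversion), site 6 (G↔U, transversion), site 9 (U↔C, transition), site 13 (G↔C, transversion), site 14 (G↔A, transition), site 15 (U↔C, transition), site 17 (A↔U, transversion), site 19 (U↔A, transversion), site 26 (C↔U, transition).
Of the 10 differences, 5 transitions and 5 transversions, so the answer is 5.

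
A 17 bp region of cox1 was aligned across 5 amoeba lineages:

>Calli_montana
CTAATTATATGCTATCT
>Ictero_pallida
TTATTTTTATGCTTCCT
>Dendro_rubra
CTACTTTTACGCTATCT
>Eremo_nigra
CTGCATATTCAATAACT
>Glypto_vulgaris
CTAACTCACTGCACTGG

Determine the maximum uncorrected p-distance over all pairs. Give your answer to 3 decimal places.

Pairwise Hamming distances:
  Calli_montana vs Ictero_pallida: 5
  Calli_montana vs Dendro_rubra: 3
  Calli_montana vs Eremo_nigra: 8
  Calli_montana vs Glypto_vulgaris: 8
  Ictero_pallida vs Dendro_rubra: 5
  Ictero_pallida vs Eremo_nigra: 11
  Ictero_pallida vs Glypto_vulgaris: 11
  Dendro_rubra vs Eremo_nigra: 7
  Dendro_rubra vs Glypto_vulgaris: 10
  Eremo_nigra vs Glypto_vulgaris: 14
The largest is 14 mismatches, between Eremo_nigra and Glypto_vulgaris; p = 14/17 = 0.824.

0.824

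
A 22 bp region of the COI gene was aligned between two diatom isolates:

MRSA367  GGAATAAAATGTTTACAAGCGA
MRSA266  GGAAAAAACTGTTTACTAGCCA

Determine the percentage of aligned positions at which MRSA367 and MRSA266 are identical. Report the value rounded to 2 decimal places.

Differing sites — 5:T/A; 9:A/C; 17:A/T; 21:G/C.
18 of the 22 sites match, so the percent identity is 18/22 × 100 = 81.82%.

81.82%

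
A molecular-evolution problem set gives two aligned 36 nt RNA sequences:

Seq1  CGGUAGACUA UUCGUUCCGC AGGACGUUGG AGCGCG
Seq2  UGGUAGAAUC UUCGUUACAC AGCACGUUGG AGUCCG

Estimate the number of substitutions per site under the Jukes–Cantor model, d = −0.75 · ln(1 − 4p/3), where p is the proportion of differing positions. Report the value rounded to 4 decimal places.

0.2635

The sequences differ at positions 1 (C/U), 8 (C/A), 10 (A/C), 17 (C/A), 19 (G/A), 23 (G/C), 33 (C/U), 34 (G/C).
p = 8/36 = 0.222222.
d = −0.75 · ln(1 − (4/3)·0.222222) = −0.75 · ln(0.703704) = −0.75 · (-0.351397) = 0.2635.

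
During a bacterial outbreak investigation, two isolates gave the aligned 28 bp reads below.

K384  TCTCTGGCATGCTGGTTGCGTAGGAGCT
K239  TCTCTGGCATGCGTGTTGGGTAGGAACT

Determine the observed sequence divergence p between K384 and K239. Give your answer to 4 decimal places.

Mismatches occur at site 13 (T→G), site 14 (G→T), site 19 (C→G), site 26 (G→A).
There are 4 differences over 28 sites, so p = 4/28 = 0.1429.

0.1429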